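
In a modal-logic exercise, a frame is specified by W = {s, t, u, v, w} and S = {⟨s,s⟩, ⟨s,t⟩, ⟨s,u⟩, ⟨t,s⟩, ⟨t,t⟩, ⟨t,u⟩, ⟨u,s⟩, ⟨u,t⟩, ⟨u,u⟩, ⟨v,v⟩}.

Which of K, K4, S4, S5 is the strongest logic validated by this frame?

K4

Transitive (axiom 4): yes — every two-step S-path is closed by a direct edge.
Reflexive (axiom T): no — w is not related to itself.
Euclidean (axiom 5): yes — any two successors of a common world are S-related.
So F validates K, K4; S4 would additionally require S to be reflexive. The strongest is K4.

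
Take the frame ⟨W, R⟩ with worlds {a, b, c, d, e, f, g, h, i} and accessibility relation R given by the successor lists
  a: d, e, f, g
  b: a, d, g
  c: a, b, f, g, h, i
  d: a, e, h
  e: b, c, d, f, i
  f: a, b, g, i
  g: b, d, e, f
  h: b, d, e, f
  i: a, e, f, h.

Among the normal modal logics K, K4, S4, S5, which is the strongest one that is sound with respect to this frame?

Transitive (axiom 4): no — a R d and d R h, but not a R h.
Reflexive (axiom T): no — a is not related to itself.
Euclidean (axiom 5): no — a R d and a R f, but not d R f.
So F validates K; K4 would additionally require R to be transitive. The strongest is K.

K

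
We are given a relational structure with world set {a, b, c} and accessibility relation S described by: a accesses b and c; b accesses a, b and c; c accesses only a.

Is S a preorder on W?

No

Reflexive: no — a is not related to itself.
Transitive: no — c S a and a S b, but not c S b.
So S is not a preorder.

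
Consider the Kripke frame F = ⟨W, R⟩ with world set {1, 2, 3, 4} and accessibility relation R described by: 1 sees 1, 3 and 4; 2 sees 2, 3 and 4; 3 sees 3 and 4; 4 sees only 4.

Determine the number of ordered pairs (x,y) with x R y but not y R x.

5

Enumerating: (1,3), (1,4), (2,3), (2,4), (3,4).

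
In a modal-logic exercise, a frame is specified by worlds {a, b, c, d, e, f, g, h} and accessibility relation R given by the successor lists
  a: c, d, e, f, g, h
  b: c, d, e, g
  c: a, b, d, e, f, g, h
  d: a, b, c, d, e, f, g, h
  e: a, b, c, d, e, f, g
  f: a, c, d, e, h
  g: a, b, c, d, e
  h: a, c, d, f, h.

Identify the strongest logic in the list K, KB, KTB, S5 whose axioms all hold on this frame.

KB

Symmetric (axiom B): yes — every pair in R has its reverse in R.
Reflexive (axiom T): no — a is not related to itself.
Euclidean (axiom 5): no — a R e and a R h, but not e R h.
So F validates K, KB; KTB would additionally require R to be reflexive. The strongest is KB.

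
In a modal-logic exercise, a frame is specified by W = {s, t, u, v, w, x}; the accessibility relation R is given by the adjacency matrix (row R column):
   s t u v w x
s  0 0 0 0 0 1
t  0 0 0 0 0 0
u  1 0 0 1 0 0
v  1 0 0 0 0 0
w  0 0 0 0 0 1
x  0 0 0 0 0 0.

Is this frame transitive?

No

Transitive: no — u R s and s R x, but not u R x.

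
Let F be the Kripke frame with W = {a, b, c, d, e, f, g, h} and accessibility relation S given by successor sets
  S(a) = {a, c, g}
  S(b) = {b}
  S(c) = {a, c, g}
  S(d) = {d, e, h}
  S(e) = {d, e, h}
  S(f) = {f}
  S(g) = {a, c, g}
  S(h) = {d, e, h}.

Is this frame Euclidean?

Euclidean: yes — any two successors of a common world are S-related.

Yes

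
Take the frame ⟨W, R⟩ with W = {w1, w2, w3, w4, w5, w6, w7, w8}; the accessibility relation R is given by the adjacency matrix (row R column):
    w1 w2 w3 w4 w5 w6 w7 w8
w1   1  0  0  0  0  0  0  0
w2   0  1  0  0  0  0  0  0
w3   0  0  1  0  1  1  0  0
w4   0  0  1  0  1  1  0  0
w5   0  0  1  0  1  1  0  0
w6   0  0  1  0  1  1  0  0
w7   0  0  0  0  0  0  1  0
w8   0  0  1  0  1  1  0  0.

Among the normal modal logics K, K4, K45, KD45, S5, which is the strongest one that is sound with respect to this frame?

KD45

Transitive (axiom 4): yes — every two-step R-path is closed by a direct edge.
Euclidean (axiom 5): yes — any two successors of a common world are R-related.
Serial (axiom D): yes — every world has a successor (e.g. w1 R w1).
Reflexive (axiom T): no — w4 is not related to itself.
So F validates K, K4, K45, KD45; S5 would additionally require R to be reflexive. The strongest is KD45.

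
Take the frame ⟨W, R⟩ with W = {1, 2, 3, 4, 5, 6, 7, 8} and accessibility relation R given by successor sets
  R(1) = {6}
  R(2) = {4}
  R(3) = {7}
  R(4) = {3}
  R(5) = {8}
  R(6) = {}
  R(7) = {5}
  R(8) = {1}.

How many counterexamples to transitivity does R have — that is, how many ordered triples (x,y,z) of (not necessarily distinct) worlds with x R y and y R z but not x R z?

Enumerating: (2,4,3), (3,7,5), (4,3,7), (5,8,1), (7,5,8), (8,1,6).

6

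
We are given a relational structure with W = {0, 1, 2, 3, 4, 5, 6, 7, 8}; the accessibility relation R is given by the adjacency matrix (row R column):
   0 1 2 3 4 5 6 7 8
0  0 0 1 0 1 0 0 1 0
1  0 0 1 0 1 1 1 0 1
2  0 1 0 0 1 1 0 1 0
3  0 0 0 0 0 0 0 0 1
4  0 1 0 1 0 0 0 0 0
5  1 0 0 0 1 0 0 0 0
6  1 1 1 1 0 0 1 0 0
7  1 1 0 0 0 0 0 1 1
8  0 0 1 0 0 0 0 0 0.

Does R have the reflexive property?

Reflexive: no — 0 is not related to itself.

No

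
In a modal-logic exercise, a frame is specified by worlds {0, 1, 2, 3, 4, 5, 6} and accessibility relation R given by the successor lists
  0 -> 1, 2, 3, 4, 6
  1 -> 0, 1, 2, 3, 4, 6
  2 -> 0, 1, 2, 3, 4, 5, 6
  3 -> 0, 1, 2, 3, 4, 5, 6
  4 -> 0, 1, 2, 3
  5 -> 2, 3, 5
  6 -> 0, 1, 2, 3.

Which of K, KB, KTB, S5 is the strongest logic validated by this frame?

Symmetric (axiom B): yes — every pair in R has its reverse in R.
Reflexive (axiom T): no — 0 is not related to itself.
Euclidean (axiom 5): no — 0 R 4 and 0 R 6, but not 4 R 6.
So F validates K, KB; KTB would additionally require R to be reflexive. The strongest is KB.

KB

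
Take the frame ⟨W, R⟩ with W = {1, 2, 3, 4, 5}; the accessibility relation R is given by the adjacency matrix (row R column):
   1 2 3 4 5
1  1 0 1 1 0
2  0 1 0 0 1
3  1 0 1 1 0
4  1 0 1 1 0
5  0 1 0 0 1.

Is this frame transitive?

Yes

Transitive: yes — every two-step R-path is closed by a direct edge.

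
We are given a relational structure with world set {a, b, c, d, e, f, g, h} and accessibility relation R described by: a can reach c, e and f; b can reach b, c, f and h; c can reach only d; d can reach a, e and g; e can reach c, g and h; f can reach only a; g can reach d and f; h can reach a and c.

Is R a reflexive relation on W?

Reflexive: no — a is not related to itself.

No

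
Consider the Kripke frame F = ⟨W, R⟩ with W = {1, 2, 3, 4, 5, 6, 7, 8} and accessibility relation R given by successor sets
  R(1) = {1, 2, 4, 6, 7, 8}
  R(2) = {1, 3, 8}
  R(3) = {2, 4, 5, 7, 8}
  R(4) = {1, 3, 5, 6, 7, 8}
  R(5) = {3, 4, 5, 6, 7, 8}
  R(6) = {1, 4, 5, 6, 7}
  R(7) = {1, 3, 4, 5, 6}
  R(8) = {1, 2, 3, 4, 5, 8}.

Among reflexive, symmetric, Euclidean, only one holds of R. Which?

Reflexive: no — 2 is not related to itself.
Symmetric: yes — every pair in R has its reverse in R.
Euclidean: no — 1 R 2 and 1 R 4, but not 2 R 4.
Only symmetric holds.

symmetric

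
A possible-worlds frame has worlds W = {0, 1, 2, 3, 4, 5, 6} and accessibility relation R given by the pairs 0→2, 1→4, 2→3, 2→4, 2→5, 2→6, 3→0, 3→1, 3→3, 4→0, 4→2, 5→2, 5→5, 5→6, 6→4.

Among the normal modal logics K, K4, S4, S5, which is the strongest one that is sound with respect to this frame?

Transitive (axiom 4): no — 0 R 2 and 2 R 3, but not 0 R 3.
Reflexive (axiom T): no — 0 is not related to itself.
Euclidean (axiom 5): no — 2 R 3 and 2 R 4, but not 3 R 4.
So F validates K; K4 would additionally require R to be transitive. The strongest is K.

K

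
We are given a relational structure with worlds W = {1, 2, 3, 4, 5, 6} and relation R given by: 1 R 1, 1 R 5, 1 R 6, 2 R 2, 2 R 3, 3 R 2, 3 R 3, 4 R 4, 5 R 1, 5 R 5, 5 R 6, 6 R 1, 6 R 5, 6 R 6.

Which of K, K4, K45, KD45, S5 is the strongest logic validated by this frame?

Transitive (axiom 4): yes — every two-step R-path is closed by a direct edge.
Euclidean (axiom 5): yes — any two successors of a common world are R-related.
Serial (axiom D): yes — every world has a successor (e.g. 1 R 1).
Reflexive (axiom T): yes — every world is R-related to itself.
So F validates K, K4, K45, KD45, S5. The strongest is S5.

S5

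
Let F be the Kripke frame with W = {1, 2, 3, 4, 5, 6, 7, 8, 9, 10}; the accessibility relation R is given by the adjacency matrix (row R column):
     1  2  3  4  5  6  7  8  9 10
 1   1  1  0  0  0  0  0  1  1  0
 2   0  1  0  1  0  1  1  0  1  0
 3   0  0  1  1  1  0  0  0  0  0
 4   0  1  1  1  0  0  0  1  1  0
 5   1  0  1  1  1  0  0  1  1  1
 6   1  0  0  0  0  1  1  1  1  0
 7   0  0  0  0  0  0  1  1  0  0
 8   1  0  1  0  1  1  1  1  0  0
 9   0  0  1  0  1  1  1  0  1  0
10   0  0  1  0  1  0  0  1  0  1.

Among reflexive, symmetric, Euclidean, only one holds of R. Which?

reflexive

Reflexive: yes — every world is R-related to itself.
Symmetric: no — 1 R 2 but not 2 R 1.
Euclidean: no — 1 R 2 and 1 R 8, but not 2 R 8.
Only reflexive holds.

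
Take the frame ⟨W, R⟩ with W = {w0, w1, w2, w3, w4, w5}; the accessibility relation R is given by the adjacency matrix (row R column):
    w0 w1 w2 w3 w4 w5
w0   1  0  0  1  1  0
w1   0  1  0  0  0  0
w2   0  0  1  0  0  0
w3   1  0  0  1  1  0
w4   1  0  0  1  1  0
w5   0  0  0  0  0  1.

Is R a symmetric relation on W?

Symmetric: yes — every pair in R has its reverse in R.

Yes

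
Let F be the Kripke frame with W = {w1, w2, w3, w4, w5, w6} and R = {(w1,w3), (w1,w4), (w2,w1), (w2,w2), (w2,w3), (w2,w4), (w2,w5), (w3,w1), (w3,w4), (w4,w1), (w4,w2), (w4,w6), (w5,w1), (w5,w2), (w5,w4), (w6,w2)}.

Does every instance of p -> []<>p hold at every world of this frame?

By correspondence theory, B is valid on a frame iff R is symmetric.
Symmetric: no — w2 R w1 but not w1 R w2.

No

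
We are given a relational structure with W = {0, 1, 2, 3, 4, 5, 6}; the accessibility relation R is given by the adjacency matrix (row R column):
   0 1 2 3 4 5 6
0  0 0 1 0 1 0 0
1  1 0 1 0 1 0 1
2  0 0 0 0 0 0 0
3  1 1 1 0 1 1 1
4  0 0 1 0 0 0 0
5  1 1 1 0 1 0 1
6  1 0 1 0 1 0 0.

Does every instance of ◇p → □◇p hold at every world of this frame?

Axiom 5 corresponds to the accessibility relation being Euclidean.
Euclidean: no — 0 R 2 and 0 R 4, but not 2 R 4.

No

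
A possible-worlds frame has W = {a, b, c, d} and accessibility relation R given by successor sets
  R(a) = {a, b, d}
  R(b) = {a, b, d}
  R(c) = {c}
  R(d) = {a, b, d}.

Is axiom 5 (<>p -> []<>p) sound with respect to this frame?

By correspondence theory, 5 is valid on a frame iff R is Euclidean.
Euclidean: yes — any two successors of a common world are R-related.

Yes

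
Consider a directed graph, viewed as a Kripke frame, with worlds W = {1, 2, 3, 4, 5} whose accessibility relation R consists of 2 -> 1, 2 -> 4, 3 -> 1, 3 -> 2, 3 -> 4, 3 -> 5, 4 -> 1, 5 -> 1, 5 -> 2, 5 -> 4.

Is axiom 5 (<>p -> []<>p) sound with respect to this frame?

No

The schema 5 characterises exactly the Euclidean frames.
Euclidean: no — 2 R 1 and 2 R 4, but not 1 R 4.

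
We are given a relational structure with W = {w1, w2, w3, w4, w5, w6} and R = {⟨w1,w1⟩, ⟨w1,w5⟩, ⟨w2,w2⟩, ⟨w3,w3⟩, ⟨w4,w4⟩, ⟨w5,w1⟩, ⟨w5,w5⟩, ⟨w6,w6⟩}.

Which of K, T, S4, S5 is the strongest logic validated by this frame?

Reflexive (axiom T): yes — every world is R-related to itself.
Transitive (axiom 4): yes — every two-step R-path is closed by a direct edge.
Euclidean (axiom 5): yes — any two successors of a common world are R-related.
So F validates K, T, S4, S5. The strongest is S5.

S5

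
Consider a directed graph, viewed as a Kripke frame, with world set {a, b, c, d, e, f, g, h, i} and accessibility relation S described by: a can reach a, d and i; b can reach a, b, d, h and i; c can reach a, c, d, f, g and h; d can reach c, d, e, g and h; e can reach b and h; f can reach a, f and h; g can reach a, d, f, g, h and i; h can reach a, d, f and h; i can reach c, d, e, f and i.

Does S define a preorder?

Reflexive: no — e is not related to itself.
Transitive: no — a S d and d S c, but not a S c.
So S is not a preorder.

No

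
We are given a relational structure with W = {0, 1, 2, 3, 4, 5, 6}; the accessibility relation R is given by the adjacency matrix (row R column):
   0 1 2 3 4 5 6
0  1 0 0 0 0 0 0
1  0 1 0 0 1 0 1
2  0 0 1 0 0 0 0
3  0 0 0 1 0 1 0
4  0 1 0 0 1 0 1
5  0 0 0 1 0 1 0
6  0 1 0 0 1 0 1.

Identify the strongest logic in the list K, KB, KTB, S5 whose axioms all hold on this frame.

S5

Symmetric (axiom B): yes — every pair in R has its reverse in R.
Reflexive (axiom T): yes — every world is R-related to itself.
Euclidean (axiom 5): yes — any two successors of a common world are R-related.
So F validates K, KB, KTB, S5. The strongest is S5.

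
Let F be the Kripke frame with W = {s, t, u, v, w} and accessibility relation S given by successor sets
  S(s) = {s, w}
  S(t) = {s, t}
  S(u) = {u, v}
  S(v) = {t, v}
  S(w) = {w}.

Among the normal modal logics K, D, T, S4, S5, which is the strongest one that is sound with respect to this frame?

Serial (axiom D): yes — every world has a successor (e.g. s S s).
Reflexive (axiom T): yes — every world is S-related to itself.
Transitive (axiom 4): no — t S s and s S w, but not t S w.
Euclidean (axiom 5): no — s S w and s S s, but not w S s.
So F validates K, D, T; S4 would additionally require S to be transitive. The strongest is T.

T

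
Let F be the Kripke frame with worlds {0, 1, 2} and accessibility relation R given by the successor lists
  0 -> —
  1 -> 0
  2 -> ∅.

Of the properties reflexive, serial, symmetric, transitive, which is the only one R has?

transitive

Reflexive: no — 0 is not related to itself.
Serial: no — 0 has no R-successor.
Symmetric: no — 1 R 0 but not 0 R 1.
Transitive: yes — every two-step R-path is closed by a direct edge.
Only transitive holds.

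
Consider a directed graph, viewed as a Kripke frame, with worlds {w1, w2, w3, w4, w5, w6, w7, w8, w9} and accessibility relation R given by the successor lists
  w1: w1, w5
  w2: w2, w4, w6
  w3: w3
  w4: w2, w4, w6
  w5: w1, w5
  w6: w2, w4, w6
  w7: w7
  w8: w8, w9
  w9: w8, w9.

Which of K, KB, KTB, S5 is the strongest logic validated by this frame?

S5

Symmetric (axiom B): yes — every pair in R has its reverse in R.
Reflexive (axiom T): yes — every world is R-related to itself.
Euclidean (axiom 5): yes — any two successors of a common world are R-related.
So F validates K, KB, KTB, S5. The strongest is S5.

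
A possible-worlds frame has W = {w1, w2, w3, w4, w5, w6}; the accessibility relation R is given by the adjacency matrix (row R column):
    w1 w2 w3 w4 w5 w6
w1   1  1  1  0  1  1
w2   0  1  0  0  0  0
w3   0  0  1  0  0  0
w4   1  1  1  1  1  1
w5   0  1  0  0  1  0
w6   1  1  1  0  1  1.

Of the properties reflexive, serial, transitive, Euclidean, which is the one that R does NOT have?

Euclidean

Reflexive: yes — every world is R-related to itself.
Serial: yes — every world has a successor (e.g. w1 R w1).
Transitive: yes — every two-step R-path is closed by a direct edge.
Euclidean: no — w1 R w2 and w1 R w3, but not w2 R w3.
Only Euclidean fails.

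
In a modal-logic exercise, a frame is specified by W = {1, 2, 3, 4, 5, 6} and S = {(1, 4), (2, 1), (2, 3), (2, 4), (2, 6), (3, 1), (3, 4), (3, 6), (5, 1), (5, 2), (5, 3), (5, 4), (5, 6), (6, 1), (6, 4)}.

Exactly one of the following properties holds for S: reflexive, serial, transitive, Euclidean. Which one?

Reflexive: no — 1 is not related to itself.
Serial: no — 4 has no S-successor.
Transitive: yes — every two-step S-path is closed by a direct edge.
Euclidean: no — 2 S 1 and 2 S 3, but not 1 S 3.
Only transitive holds.

transitive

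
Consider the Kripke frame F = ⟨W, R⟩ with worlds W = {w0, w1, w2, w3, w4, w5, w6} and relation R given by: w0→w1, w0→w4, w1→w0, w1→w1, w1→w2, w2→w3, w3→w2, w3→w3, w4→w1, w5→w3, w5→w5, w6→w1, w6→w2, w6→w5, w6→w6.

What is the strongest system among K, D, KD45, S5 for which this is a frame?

D

Serial (axiom D): yes — every world has a successor (e.g. w0 R w1).
Euclidean (axiom 5): no — w0 R w1 and w0 R w4, but not w1 R w4.
Transitive (axiom 4): no — w0 R w1 and w1 R w2, but not w0 R w2.
Reflexive (axiom T): no — w0 is not related to itself.
So F validates K, D; KD45 would additionally require R to be Euclidean and transitive. The strongest is D.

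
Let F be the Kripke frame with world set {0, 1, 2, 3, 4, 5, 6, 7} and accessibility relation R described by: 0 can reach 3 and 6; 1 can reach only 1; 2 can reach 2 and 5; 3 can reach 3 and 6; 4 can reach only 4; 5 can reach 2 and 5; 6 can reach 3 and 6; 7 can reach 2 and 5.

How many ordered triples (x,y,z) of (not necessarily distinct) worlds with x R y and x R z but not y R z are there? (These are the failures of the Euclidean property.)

R is Euclidean; there are no such tuples.

0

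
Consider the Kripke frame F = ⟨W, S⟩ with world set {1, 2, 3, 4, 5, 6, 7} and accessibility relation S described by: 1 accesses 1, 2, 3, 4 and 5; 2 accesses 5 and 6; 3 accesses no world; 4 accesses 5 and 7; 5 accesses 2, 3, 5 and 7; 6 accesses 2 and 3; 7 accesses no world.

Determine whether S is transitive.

Transitive: no — 1 S 2 and 2 S 6, but not 1 S 6.

No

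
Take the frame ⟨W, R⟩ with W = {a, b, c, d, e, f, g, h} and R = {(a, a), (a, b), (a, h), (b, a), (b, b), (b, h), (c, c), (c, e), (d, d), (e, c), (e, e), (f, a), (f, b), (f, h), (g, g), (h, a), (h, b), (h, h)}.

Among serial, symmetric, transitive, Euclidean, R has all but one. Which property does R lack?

symmetric

Serial: yes — every world has a successor (e.g. a R a).
Symmetric: no — f R a but not a R f.
Transitive: yes — every two-step R-path is closed by a direct edge.
Euclidean: yes — any two successors of a common world are R-related.
Only symmetric fails.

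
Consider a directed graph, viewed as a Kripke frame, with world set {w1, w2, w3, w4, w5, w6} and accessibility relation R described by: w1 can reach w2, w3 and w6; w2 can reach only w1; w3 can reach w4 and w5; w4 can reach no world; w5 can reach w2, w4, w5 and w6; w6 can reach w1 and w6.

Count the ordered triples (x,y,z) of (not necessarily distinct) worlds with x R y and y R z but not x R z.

Enumerating: (w1,w2,w1), (w1,w3,w4), (w1,w3,w5), (w1,w6,w1), (w2,w1,w2), (w2,w1,w3), (w2,w1,w6), (w3,w5,w2), (w3,w5,w6), (w5,w2,w1), (w5,w6,w1), (w6,w1,w2), (w6,w1,w3).

13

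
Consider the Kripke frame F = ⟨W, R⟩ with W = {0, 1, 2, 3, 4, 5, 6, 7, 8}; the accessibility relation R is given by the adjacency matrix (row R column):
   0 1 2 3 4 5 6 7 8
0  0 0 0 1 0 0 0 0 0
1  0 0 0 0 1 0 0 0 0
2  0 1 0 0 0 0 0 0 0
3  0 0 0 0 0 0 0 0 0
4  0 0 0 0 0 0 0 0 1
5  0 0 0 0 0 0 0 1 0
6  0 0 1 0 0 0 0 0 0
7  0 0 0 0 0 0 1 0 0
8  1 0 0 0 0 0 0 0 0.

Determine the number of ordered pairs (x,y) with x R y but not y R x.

Enumerating: (0,3), (1,4), (2,1), (4,8), (5,7), (6,2), (7,6), (8,0).

8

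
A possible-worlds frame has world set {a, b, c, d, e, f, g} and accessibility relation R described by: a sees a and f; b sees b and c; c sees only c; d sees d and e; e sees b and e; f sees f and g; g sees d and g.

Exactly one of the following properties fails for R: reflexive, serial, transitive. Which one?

Reflexive: yes — every world is R-related to itself.
Serial: yes — every world has a successor (e.g. a R a).
Transitive: no — a R f and f R g, but not a R g.
Only transitive fails.

transitive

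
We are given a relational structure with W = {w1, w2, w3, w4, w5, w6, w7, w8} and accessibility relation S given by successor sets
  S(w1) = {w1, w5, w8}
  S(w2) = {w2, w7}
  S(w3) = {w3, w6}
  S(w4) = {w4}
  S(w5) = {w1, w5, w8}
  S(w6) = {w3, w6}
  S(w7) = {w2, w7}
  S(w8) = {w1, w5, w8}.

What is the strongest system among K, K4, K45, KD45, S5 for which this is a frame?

S5

Transitive (axiom 4): yes — every two-step S-path is closed by a direct edge.
Euclidean (axiom 5): yes — any two successors of a common world are S-related.
Serial (axiom D): yes — every world has a successor (e.g. w1 S w1).
Reflexive (axiom T): yes — every world is S-related to itself.
So F validates K, K4, K45, KD45, S5. The strongest is S5.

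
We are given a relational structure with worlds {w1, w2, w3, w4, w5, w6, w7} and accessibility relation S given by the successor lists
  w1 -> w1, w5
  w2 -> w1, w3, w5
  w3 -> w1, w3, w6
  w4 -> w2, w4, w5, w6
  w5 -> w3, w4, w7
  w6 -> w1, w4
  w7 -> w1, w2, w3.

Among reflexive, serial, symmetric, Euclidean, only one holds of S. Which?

Reflexive: no — w2 is not related to itself.
Serial: yes — every world has a successor (e.g. w1 S w1).
Symmetric: no — w1 S w5 but not w5 S w1.
Euclidean: no — w2 S w1 and w2 S w3, but not w1 S w3.
Only serial holds.

serial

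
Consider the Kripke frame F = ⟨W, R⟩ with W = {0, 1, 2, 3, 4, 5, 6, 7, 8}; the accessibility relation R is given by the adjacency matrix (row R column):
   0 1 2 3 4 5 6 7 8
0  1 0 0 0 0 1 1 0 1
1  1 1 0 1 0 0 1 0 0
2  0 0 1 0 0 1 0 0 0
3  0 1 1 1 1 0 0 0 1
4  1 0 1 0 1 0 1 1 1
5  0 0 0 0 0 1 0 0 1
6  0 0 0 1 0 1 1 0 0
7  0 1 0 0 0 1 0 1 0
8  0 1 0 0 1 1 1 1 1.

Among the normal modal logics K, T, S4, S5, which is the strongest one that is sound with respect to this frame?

Reflexive (axiom T): yes — every world is R-related to itself.
Transitive (axiom 4): no — 0 R 6 and 6 R 3, but not 0 R 3.
Euclidean (axiom 5): no — 0 R 5 and 0 R 6, but not 5 R 6.
So F validates K, T; S4 would additionally require R to be transitive. The strongest is T.

T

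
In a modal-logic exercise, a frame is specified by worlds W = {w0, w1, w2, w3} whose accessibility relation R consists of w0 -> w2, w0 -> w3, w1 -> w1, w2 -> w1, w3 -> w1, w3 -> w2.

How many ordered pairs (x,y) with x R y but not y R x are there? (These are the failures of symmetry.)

5

Enumerating: (w0,w2), (w0,w3), (w2,w1), (w3,w1), (w3,w2).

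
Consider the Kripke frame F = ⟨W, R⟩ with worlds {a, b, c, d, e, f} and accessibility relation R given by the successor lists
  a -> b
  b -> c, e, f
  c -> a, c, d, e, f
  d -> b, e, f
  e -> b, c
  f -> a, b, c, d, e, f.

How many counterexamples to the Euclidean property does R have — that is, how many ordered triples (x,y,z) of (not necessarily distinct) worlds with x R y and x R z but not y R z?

Enumerating: (a,b,b), (b,e,e), (b,e,f), (c,a,a), (c,a,c), (c,a,d), (c,a,e), (c,a,f), (c,d,a), (c,d,c), (c,d,d), (c,e,a), … and 24 more.
Total: 36.

36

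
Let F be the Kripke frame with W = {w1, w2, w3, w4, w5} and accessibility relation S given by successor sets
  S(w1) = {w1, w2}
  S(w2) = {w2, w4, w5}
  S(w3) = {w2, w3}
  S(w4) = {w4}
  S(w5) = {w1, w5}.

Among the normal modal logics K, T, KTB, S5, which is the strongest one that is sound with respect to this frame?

Reflexive (axiom T): yes — every world is S-related to itself.
Symmetric (axiom B): no — w1 S w2 but not w2 S w1.
Euclidean (axiom 5): no — w2 S w4 and w2 S w5, but not w4 S w5.
So F validates K, T; KTB would additionally require S to be symmetric. The strongest is T.

T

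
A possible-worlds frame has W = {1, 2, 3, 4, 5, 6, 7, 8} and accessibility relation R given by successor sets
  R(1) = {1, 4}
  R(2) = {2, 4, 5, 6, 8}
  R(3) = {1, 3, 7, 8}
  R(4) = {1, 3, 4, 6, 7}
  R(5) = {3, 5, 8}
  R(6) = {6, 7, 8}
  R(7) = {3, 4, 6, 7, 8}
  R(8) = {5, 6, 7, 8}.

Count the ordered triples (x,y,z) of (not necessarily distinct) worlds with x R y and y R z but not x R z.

30

Enumerating: (1,4,3), (1,4,6), (1,4,7), (2,4,1), (2,4,3), (2,4,7), (2,5,3), (2,6,7), (2,8,7), (3,1,4), (3,7,4), (3,7,6), … and 18 more.
Total: 30.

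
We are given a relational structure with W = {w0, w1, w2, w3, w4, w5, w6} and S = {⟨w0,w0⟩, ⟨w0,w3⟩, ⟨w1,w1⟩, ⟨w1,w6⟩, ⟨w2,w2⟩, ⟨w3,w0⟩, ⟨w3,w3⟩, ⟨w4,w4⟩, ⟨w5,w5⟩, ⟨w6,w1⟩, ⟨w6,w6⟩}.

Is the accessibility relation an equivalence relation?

Yes

Reflexive: yes — every world is S-related to itself.
Symmetric: yes — every pair in S has its reverse in S.
Transitive: yes — every two-step S-path is closed by a direct edge.
So S is an equivalence relation.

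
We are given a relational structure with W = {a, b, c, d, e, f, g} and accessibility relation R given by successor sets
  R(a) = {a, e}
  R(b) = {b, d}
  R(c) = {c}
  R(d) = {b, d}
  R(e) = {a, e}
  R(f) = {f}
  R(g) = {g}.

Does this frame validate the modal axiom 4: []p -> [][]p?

The schema 4 characterises exactly the transitive frames.
Transitive: yes — every two-step R-path is closed by a direct edge.

Yes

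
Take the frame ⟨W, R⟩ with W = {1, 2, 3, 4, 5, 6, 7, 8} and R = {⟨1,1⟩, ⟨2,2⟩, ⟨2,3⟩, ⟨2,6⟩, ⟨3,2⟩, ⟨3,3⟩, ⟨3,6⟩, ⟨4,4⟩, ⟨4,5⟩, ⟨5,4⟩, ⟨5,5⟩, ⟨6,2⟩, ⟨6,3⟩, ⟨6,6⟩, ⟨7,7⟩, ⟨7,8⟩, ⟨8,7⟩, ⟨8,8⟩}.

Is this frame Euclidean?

Euclidean: yes — any two successors of a common world are R-related.

Yes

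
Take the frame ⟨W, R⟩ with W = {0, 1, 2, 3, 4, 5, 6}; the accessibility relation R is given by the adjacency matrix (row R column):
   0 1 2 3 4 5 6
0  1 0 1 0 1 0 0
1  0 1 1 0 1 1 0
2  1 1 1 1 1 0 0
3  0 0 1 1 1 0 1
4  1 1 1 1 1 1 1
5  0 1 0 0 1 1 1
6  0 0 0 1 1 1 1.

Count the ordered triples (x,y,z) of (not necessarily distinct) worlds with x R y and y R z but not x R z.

32

Enumerating: (0,2,1), (0,2,3), (0,4,1), (0,4,3), (0,4,5), (0,4,6), (1,2,0), (1,2,3), (1,4,0), (1,4,3), (1,4,6), (1,5,6), … and 20 more.
Total: 32.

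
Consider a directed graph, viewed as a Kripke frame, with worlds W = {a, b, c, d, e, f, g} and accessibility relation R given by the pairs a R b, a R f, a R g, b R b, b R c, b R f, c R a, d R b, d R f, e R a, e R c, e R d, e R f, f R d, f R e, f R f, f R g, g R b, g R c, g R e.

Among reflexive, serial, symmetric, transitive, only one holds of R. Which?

Reflexive: no — a is not related to itself.
Serial: yes — every world has a successor (e.g. a R b).
Symmetric: no — a R b but not b R a.
Transitive: no — a R b and b R c, but not a R c.
Only serial holds.

serial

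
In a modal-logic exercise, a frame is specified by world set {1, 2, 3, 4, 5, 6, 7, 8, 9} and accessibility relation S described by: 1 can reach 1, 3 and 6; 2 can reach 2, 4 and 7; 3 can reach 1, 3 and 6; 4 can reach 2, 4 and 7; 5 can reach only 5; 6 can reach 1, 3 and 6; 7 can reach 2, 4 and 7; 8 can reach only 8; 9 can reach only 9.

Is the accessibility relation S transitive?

Yes

Transitive: yes — every two-step S-path is closed by a direct edge.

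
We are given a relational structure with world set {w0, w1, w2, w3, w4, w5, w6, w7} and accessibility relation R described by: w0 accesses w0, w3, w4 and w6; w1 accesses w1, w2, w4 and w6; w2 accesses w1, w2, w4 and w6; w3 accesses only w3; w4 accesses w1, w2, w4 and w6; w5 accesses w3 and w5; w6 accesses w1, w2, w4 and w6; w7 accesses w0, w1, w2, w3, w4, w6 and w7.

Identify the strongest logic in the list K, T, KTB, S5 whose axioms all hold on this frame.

T

Reflexive (axiom T): yes — every world is R-related to itself.
Symmetric (axiom B): no — w0 R w3 but not w3 R w0.
Euclidean (axiom 5): no — w0 R w3 and w0 R w4, but not w3 R w4.
So F validates K, T; KTB would additionally require R to be symmetric. The strongest is T.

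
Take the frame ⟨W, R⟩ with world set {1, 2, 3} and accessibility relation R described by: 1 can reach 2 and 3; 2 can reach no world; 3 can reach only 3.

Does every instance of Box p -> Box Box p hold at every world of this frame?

Yes

The schema 4 characterises exactly the transitive frames.
Transitive: yes — every two-step R-path is closed by a direct edge.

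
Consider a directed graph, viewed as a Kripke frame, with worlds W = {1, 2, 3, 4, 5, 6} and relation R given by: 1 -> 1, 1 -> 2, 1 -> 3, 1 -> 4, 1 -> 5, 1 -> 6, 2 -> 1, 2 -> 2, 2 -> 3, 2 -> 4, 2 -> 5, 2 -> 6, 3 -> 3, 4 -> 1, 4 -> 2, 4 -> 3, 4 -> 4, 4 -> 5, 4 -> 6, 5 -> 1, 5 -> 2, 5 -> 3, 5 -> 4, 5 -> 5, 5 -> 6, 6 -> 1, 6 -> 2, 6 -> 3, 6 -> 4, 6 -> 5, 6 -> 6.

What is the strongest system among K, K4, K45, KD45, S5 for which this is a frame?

K4

Transitive (axiom 4): yes — every two-step R-path is closed by a direct edge.
Euclidean (axiom 5): no — 1 R 3 and 1 R 2, but not 3 R 2.
Serial (axiom D): yes — every world has a successor (e.g. 1 R 1).
Reflexive (axiom T): yes — every world is R-related to itself.
So F validates K, K4; K45 would additionally require R to be Euclidean. The strongest is K4.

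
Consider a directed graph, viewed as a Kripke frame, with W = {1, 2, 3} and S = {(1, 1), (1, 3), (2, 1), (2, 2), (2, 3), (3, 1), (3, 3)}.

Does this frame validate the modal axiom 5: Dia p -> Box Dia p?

The schema 5 characterises exactly the Euclidean frames.
Euclidean: no — 2 S 1 and 2 S 2, but not 1 S 2.

No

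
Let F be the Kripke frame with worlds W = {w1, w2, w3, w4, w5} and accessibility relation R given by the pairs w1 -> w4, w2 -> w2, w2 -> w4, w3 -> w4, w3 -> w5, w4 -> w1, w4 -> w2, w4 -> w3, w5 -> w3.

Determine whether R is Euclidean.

Euclidean: no — w3 R w4 and w3 R w5, but not w4 R w5.

No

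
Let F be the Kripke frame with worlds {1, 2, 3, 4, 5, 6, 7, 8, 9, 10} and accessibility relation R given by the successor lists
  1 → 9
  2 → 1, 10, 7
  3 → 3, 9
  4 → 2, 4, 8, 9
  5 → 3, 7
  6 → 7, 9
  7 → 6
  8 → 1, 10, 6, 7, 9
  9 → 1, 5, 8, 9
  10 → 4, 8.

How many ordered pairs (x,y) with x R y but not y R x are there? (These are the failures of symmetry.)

15

Enumerating: (10,4), (2,1), (2,10), (2,7), (3,9), (4,2), (4,8), (4,9), (5,3), (5,7), (6,9), (8,1), (8,6), (8,7), (9,5).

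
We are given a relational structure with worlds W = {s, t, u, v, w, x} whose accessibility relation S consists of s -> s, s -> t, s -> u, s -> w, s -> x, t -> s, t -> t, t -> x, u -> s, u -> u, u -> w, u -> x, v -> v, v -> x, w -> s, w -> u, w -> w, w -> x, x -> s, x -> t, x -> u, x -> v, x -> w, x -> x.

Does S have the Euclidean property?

Euclidean: no — s S t and s S u, but not t S u.

No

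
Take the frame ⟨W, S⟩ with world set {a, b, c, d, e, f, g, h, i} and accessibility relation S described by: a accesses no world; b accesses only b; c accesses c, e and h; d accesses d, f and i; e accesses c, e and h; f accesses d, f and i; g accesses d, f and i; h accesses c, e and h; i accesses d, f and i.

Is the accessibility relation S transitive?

Yes

Transitive: yes — every two-step S-path is closed by a direct edge.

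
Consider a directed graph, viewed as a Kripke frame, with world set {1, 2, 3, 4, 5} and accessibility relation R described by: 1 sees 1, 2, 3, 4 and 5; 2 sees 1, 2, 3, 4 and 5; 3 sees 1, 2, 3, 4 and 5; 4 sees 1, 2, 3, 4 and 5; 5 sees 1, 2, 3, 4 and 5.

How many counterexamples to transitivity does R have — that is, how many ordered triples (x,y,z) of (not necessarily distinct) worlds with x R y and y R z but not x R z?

R is transitive; there are no such tuples.

0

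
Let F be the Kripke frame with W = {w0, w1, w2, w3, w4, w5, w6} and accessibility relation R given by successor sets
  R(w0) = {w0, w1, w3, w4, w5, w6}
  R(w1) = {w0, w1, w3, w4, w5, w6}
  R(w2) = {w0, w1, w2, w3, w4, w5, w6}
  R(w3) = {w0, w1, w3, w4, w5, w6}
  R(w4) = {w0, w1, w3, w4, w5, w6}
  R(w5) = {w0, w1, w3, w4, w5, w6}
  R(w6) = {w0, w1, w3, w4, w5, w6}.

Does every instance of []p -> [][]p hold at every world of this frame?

The schema 4 characterises exactly the transitive frames.
Transitive: yes — every two-step R-path is closed by a direct edge.

Yes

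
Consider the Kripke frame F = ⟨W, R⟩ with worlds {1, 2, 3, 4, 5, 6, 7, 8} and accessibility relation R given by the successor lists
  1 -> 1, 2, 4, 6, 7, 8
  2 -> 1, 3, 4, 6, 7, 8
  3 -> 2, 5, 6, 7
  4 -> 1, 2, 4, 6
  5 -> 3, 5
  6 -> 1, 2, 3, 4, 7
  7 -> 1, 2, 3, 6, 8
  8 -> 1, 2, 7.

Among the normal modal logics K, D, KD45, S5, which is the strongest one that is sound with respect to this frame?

D

Serial (axiom D): yes — every world has a successor (e.g. 1 R 1).
Euclidean (axiom 5): no — 1 R 4 and 1 R 7, but not 4 R 7.
Transitive (axiom 4): no — 1 R 2 and 2 R 3, but not 1 R 3.
Reflexive (axiom T): no — 2 is not related to itself.
So F validates K, D; KD45 would additionally require R to be Euclidean and transitive. The strongest is D.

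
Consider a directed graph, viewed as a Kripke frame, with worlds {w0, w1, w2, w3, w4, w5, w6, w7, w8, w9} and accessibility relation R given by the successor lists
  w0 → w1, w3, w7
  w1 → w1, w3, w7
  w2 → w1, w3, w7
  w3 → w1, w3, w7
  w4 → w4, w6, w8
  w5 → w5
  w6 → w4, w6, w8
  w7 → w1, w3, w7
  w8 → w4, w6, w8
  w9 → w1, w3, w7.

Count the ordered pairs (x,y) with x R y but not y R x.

9

Enumerating: (w0,w1), (w0,w3), (w0,w7), (w2,w1), (w2,w3), (w2,w7), (w9,w1), (w9,w3), (w9,w7).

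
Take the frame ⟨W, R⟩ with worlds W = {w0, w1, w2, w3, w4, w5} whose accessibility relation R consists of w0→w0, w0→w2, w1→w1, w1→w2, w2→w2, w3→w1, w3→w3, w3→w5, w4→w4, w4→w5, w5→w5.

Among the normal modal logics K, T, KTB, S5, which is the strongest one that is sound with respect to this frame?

T

Reflexive (axiom T): yes — every world is R-related to itself.
Symmetric (axiom B): no — w0 R w2 but not w2 R w0.
Euclidean (axiom 5): no — w3 R w1 and w3 R w5, but not w1 R w5.
So F validates K, T; KTB would additionally require R to be symmetric. The strongest is T.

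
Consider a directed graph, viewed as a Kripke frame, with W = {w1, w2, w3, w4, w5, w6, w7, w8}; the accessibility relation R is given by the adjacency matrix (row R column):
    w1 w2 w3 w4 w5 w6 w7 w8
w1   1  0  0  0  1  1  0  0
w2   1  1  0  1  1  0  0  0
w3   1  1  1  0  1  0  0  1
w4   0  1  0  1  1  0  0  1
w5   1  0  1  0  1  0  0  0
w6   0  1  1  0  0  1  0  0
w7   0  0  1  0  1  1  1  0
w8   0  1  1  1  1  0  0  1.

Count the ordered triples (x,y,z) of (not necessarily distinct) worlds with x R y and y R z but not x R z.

30

Enumerating: (w1,w5,w3), (w1,w6,w2), (w1,w6,w3), (w2,w1,w6), (w2,w4,w8), (w2,w5,w3), (w3,w1,w6), (w3,w2,w4), (w3,w8,w4), (w4,w2,w1), (w4,w5,w1), (w4,w5,w3), … and 18 more.
Total: 30.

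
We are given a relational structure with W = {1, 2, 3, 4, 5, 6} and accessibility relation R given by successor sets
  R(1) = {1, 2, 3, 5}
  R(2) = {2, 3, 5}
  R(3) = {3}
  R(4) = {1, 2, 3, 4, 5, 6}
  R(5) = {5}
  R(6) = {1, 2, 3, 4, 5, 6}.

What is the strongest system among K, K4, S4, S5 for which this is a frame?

Transitive (axiom 4): yes — every two-step R-path is closed by a direct edge.
Reflexive (axiom T): yes — every world is R-related to itself.
Euclidean (axiom 5): no — 1 R 3 and 1 R 2, but not 3 R 2.
So F validates K, K4, S4; S5 would additionally require R to be Euclidean. The strongest is S4.

S4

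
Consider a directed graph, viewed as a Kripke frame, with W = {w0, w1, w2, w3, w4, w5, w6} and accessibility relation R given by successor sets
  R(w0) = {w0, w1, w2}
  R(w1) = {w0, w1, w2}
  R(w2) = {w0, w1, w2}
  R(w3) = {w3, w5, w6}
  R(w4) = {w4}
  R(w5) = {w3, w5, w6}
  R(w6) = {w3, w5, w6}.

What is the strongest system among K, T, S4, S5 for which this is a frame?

S5

Reflexive (axiom T): yes — every world is R-related to itself.
Transitive (axiom 4): yes — every two-step R-path is closed by a direct edge.
Euclidean (axiom 5): yes — any two successors of a common world are R-related.
So F validates K, T, S4, S5. The strongest is S5.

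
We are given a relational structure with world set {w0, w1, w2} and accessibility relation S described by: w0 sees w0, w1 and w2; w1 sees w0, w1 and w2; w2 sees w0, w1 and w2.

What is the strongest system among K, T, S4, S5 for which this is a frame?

Reflexive (axiom T): yes — every world is S-related to itself.
Transitive (axiom 4): yes — every two-step S-path is closed by a direct edge.
Euclidean (axiom 5): yes — any two successors of a common world are S-related.
So F validates K, T, S4, S5. The strongest is S5.

S5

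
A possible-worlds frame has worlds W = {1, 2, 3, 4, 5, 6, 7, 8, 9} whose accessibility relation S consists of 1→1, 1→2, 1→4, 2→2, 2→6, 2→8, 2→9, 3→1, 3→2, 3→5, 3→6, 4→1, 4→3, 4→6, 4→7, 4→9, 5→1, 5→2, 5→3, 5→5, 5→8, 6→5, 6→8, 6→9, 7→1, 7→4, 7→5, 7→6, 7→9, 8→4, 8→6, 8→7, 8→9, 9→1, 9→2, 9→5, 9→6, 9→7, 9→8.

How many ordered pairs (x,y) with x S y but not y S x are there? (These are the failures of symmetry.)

Enumerating: (1,2), (2,6), (2,8), (3,1), (3,2), (3,6), (4,3), (4,6), (4,9), (5,1), (5,2), (5,8), … and 8 more.
Total: 20.

20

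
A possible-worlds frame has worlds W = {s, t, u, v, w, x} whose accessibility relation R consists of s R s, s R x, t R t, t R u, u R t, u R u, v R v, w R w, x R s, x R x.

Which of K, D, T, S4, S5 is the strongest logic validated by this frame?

Serial (axiom D): yes — every world has a successor (e.g. s R s).
Reflexive (axiom T): yes — every world is R-related to itself.
Transitive (axiom 4): yes — every two-step R-path is closed by a direct edge.
Euclidean (axiom 5): yes — any two successors of a common world are R-related.
So F validates K, D, T, S4, S5. The strongest is S5.

S5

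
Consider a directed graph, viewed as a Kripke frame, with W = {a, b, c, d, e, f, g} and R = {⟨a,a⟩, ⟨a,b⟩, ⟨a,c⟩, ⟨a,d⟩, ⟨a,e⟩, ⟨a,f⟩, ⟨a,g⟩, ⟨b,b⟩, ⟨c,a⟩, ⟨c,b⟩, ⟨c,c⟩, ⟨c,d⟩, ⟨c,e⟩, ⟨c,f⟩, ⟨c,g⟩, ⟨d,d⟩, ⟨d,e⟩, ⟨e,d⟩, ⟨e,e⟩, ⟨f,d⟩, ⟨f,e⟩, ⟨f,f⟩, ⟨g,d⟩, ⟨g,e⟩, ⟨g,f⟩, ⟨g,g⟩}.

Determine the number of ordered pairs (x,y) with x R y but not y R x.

Enumerating: (a,b), (a,d), (a,e), (a,f), (a,g), (c,b), (c,d), (c,e), (c,f), (c,g), (f,d), (f,e), (g,d), (g,e), (g,f).

15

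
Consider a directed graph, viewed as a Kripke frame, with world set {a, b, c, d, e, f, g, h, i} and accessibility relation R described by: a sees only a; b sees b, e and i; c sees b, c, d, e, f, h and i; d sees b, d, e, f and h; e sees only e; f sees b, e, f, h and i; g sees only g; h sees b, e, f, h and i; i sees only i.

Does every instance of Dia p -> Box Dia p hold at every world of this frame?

No

The schema 5 characterises exactly the Euclidean frames.
Euclidean: no — b R e and b R i, but not e R i.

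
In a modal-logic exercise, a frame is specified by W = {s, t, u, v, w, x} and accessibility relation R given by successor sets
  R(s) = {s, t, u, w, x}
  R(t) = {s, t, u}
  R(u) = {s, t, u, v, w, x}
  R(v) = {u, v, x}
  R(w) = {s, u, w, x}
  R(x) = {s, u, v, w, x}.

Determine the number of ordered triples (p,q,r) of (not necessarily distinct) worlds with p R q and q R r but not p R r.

18

Enumerating: (s,u,v), (s,x,v), (t,s,w), (t,s,x), (t,u,v), (t,u,w), (t,u,x), (v,u,s), (v,u,t), (v,u,w), (v,x,s), (v,x,w), (w,s,t), (w,u,t), (w,u,v), (w,x,v), (x,s,t), (x,u,t).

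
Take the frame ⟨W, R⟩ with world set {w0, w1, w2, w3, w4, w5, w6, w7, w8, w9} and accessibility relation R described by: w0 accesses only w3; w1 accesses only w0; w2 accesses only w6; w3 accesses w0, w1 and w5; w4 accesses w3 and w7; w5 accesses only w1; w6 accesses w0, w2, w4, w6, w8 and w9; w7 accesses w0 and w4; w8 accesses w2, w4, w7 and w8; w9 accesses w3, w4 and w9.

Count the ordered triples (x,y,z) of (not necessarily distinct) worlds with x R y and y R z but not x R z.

31

Enumerating: (w0,w3,w0), (w0,w3,w1), (w0,w3,w5), (w1,w0,w3), (w2,w6,w0), (w2,w6,w2), (w2,w6,w4), (w2,w6,w8), (w2,w6,w9), (w3,w0,w3), (w4,w3,w0), (w4,w3,w1), … and 19 more.
Total: 31.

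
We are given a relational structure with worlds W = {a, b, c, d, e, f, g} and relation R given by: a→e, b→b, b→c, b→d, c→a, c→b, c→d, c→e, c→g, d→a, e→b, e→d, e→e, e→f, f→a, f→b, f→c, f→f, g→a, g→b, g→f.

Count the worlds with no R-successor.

0

R is serial; there are no such worlds.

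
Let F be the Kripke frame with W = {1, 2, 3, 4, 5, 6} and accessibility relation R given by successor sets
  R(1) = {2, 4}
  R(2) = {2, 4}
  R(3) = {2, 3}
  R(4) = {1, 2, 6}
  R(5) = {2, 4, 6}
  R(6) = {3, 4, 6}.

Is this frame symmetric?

No

Symmetric: no — 1 R 2 but not 2 R 1.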